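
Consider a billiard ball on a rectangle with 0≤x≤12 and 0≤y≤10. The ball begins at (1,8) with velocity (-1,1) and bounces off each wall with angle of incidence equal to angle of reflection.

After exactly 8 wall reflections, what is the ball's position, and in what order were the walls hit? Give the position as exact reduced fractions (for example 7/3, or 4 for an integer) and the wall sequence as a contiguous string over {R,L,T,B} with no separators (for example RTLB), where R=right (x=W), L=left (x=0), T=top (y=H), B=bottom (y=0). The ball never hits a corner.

Final position: (12,5)
Wall sequence: LTBRTLBR

1. t=1 → L at (0,9); v=(1,1)
2. t=1 → T at (1,10); v=(1,-1)
3. t=10 → B at (11,0); v=(1,1)
4. t=1 → R at (12,1); v=(-1,1)
5. t=9 → T at (3,10); v=(-1,-1)
6. t=3 → L at (0,7); v=(1,-1)
7. t=7 → B at (7,0); v=(1,1)
8. t=5 → R at (12,5); v=(-1,1)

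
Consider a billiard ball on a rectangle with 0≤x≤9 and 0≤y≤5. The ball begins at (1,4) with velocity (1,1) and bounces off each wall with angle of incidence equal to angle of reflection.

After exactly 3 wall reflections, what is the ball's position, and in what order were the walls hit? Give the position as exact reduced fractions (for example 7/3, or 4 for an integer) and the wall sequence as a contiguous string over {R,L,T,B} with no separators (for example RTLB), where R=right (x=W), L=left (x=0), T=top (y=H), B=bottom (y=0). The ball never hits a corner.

Final position: (9,2)
Wall sequence: TBR

1. t=1 → T at (2,5); v=(1,-1)
2. t=5 → B at (7,0); v=(1,1)
3. t=2 → R at (9,2); v=(-1,1)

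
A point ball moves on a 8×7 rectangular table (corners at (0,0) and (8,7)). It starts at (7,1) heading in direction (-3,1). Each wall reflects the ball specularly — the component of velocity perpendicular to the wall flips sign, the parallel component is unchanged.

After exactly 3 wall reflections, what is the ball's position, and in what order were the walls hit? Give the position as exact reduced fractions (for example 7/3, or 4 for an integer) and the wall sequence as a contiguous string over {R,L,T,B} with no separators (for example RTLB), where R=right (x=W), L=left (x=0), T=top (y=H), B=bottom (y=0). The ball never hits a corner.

Final position: (5,7)
Wall sequence: LRT

1. t=7/3 → L at (0,10/3); v=(3,1)
2. t=8/3 → R at (8,6); v=(-3,1)
3. t=1 → T at (5,7); v=(-3,-1)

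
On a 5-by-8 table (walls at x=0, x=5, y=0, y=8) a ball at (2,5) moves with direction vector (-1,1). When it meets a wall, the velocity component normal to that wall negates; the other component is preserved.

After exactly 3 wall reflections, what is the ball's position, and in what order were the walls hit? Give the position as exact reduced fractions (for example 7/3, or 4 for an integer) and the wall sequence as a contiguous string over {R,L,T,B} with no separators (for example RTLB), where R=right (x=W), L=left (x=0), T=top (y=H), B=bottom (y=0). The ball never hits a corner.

Final position: (5,4)
Wall sequence: LTR

1. t=2 → L at (0,7); v=(1,1)
2. t=1 → T at (1,8); v=(1,-1)
3. t=4 → R at (5,4); v=(-1,-1)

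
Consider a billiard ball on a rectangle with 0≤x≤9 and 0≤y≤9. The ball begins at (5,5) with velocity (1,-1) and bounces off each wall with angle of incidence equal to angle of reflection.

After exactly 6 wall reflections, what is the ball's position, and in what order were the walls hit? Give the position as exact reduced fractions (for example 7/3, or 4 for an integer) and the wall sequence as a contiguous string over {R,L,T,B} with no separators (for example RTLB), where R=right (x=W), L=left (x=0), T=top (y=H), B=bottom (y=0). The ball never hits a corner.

Final position: (8,0)
Wall sequence: RBLTRB

1. t=4 → R at (9,1); v=(-1,-1)
2. t=1 → B at (8,0); v=(-1,1)
3. t=8 → L at (0,8); v=(1,1)
4. t=1 → T at (1,9); v=(1,-1)
5. t=8 → R at (9,1); v=(-1,-1)
6. t=1 → B at (8,0); v=(-1,1)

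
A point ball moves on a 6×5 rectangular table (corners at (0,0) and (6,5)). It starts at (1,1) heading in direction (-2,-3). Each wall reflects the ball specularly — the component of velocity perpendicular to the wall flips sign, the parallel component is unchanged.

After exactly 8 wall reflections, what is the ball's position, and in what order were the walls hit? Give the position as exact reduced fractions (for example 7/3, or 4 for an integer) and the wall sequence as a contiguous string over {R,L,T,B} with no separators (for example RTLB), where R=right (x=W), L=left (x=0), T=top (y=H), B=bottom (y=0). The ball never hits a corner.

Final position: (1,0)
Wall sequence: BLTRBTLB

1. t=1/3 → B at (1/3,0); v=(-2,3)
2. t=1/6 → L at (0,1/2); v=(2,3)
3. t=3/2 → T at (3,5); v=(2,-3)
4. t=3/2 → R at (6,1/2); v=(-2,-3)
5. t=1/6 → B at (17/3,0); v=(-2,3)
6. t=5/3 → T at (7/3,5); v=(-2,-3)
7. t=7/6 → L at (0,3/2); v=(2,-3)
8. t=1/2 → B at (1,0); v=(2,3)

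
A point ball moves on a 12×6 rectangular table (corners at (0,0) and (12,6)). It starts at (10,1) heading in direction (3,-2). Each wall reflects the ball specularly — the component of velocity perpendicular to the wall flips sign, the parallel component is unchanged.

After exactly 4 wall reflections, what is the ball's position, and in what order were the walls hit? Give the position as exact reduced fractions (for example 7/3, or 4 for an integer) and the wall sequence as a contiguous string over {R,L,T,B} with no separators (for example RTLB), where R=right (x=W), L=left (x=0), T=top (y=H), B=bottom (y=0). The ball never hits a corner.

1. t=1/2 → B at (23/2,0); v=(3,2)
2. t=1/6 → R at (12,1/3); v=(-3,2)
3. t=17/6 → T at (7/2,6); v=(-3,-2)
4. t=7/6 → L at (0,11/3); v=(3,-2)

Final position: (0,11/3)
Wall sequence: BRTL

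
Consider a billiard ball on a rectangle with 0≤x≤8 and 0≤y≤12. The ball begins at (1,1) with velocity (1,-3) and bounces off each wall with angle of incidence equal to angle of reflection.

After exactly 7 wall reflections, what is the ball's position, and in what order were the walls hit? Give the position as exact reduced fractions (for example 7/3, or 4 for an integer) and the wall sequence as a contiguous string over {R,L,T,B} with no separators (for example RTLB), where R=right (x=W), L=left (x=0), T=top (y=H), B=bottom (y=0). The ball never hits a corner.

Final position: (4/3,0)
Wall sequence: BTRBTLB

1. t=1/3 → B at (4/3,0); v=(1,3)
2. t=4 → T at (16/3,12); v=(1,-3)
3. t=8/3 → R at (8,4); v=(-1,-3)
4. t=4/3 → B at (20/3,0); v=(-1,3)
5. t=4 → T at (8/3,12); v=(-1,-3)
6. t=8/3 → L at (0,4); v=(1,-3)
7. t=4/3 → B at (4/3,0); v=(1,3)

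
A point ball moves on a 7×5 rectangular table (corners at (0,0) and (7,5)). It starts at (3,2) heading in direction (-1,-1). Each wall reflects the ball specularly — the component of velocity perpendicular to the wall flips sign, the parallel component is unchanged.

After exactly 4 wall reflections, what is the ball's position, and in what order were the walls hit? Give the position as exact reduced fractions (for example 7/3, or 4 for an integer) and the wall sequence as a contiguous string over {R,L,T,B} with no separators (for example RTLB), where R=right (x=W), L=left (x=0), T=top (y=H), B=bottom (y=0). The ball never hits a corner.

Final position: (7,2)
Wall sequence: BLTR

1. t=2 → B at (1,0); v=(-1,1)
2. t=1 → L at (0,1); v=(1,1)
3. t=4 → T at (4,5); v=(1,-1)
4. t=3 → R at (7,2); v=(-1,-1)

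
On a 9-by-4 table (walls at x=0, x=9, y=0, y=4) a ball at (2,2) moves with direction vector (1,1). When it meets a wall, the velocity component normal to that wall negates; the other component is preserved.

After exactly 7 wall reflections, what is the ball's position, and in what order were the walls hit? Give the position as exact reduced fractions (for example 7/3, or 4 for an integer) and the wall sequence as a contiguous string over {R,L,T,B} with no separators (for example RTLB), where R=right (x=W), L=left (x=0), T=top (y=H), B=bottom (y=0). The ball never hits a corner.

Final position: (2,4)
Wall sequence: TBRTBLT

1. t=2 → T at (4,4); v=(1,-1)
2. t=4 → B at (8,0); v=(1,1)
3. t=1 → R at (9,1); v=(-1,1)
4. t=3 → T at (6,4); v=(-1,-1)
5. t=4 → B at (2,0); v=(-1,1)
6. t=2 → L at (0,2); v=(1,1)
7. t=2 → T at (2,4); v=(1,-1)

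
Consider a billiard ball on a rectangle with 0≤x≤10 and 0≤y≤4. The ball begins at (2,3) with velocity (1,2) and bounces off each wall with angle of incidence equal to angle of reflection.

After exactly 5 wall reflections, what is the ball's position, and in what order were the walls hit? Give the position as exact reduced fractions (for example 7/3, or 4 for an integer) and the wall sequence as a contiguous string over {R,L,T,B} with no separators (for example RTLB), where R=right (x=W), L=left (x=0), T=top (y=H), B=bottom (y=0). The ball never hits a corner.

Final position: (10,3)
Wall sequence: TBTBR

1. t=1/2 → T at (5/2,4); v=(1,-2)
2. t=2 → B at (9/2,0); v=(1,2)
3. t=2 → T at (13/2,4); v=(1,-2)
4. t=2 → B at (17/2,0); v=(1,2)
5. t=3/2 → R at (10,3); v=(-1,2)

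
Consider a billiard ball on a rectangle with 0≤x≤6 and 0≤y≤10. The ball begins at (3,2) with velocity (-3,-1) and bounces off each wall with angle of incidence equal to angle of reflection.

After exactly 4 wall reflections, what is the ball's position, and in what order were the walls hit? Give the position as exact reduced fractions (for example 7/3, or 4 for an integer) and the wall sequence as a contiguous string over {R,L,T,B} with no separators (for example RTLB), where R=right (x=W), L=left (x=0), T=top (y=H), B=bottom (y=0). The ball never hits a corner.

1. t=1 → L at (0,1); v=(3,-1)
2. t=1 → B at (3,0); v=(3,1)
3. t=1 → R at (6,1); v=(-3,1)
4. t=2 → L at (0,3); v=(3,1)

Final position: (0,3)
Wall sequence: LBRL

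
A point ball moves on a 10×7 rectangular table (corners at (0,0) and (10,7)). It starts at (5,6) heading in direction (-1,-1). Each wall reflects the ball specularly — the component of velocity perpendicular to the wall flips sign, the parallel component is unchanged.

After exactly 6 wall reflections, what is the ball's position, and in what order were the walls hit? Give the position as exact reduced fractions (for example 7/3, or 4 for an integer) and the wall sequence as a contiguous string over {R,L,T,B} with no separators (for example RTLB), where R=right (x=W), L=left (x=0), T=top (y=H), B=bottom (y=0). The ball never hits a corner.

Final position: (0,5)
Wall sequence: LBTRBL

1. t=5 → L at (0,1); v=(1,-1)
2. t=1 → B at (1,0); v=(1,1)
3. t=7 → T at (8,7); v=(1,-1)
4. t=2 → R at (10,5); v=(-1,-1)
5. t=5 → B at (5,0); v=(-1,1)
6. t=5 → L at (0,5); v=(1,1)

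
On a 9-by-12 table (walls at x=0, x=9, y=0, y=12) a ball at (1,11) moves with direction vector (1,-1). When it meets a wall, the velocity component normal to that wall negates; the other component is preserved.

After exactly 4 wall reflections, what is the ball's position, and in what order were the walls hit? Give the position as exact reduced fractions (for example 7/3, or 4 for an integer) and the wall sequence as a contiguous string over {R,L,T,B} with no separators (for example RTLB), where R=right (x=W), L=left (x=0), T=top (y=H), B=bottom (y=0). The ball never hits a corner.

Final position: (6,12)
Wall sequence: RBLT

1. t=8 → R at (9,3); v=(-1,-1)
2. t=3 → B at (6,0); v=(-1,1)
3. t=6 → L at (0,6); v=(1,1)
4. t=6 → T at (6,12); v=(1,-1)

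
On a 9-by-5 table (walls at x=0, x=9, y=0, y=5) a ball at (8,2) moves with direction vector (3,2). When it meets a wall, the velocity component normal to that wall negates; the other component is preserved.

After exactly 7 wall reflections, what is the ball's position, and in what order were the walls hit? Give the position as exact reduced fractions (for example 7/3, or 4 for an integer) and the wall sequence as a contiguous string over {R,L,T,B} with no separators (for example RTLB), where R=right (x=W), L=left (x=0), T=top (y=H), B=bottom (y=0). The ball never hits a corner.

1. t=1/3 → R at (9,8/3); v=(-3,2)
2. t=7/6 → T at (11/2,5); v=(-3,-2)
3. t=11/6 → L at (0,4/3); v=(3,-2)
4. t=2/3 → B at (2,0); v=(3,2)
5. t=7/3 → R at (9,14/3); v=(-3,2)
6. t=1/6 → T at (17/2,5); v=(-3,-2)
7. t=5/2 → B at (1,0); v=(-3,2)

Final position: (1,0)
Wall sequence: RTLBRTB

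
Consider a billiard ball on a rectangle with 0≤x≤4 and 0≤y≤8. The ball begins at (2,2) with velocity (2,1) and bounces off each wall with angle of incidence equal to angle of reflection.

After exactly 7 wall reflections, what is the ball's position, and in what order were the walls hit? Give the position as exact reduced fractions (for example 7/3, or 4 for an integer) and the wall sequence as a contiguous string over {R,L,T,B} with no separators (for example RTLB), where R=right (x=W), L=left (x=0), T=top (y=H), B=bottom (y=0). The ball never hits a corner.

1. t=1 → R at (4,3); v=(-2,1)
2. t=2 → L at (0,5); v=(2,1)
3. t=2 → R at (4,7); v=(-2,1)
4. t=1 → T at (2,8); v=(-2,-1)
5. t=1 → L at (0,7); v=(2,-1)
6. t=2 → R at (4,5); v=(-2,-1)
7. t=2 → L at (0,3); v=(2,-1)

Final position: (0,3)
Wall sequence: RLRTLRL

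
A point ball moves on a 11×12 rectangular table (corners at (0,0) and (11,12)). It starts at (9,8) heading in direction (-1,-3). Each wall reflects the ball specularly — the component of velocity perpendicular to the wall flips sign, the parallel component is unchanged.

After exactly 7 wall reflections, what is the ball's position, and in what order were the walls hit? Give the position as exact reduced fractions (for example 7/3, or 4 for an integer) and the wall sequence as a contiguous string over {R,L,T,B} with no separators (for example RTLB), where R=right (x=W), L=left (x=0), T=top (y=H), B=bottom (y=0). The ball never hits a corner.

1. t=8/3 → B at (19/3,0); v=(-1,3)
2. t=4 → T at (7/3,12); v=(-1,-3)
3. t=7/3 → L at (0,5); v=(1,-3)
4. t=5/3 → B at (5/3,0); v=(1,3)
5. t=4 → T at (17/3,12); v=(1,-3)
6. t=4 → B at (29/3,0); v=(1,3)
7. t=4/3 → R at (11,4); v=(-1,3)

Final position: (11,4)
Wall sequence: BTLBTBR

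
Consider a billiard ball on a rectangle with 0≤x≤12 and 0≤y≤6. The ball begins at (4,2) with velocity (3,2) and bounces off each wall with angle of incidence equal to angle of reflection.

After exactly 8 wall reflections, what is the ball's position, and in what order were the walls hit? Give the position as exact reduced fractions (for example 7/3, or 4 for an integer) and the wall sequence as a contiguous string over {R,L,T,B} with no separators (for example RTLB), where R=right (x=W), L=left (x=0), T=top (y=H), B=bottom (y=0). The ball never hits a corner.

1. t=2 → T at (10,6); v=(3,-2)
2. t=2/3 → R at (12,14/3); v=(-3,-2)
3. t=7/3 → B at (5,0); v=(-3,2)
4. t=5/3 → L at (0,10/3); v=(3,2)
5. t=4/3 → T at (4,6); v=(3,-2)
6. t=8/3 → R at (12,2/3); v=(-3,-2)
7. t=1/3 → B at (11,0); v=(-3,2)
8. t=3 → T at (2,6); v=(-3,-2)

Final position: (2,6)
Wall sequence: TRBLTRBT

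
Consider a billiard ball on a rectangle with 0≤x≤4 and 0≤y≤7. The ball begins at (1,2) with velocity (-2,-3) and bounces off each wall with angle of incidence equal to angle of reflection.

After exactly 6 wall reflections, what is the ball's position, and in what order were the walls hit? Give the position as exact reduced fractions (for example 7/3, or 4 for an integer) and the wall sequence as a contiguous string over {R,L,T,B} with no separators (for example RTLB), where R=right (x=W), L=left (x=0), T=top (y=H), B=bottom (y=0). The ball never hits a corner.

Final position: (5/3,0)
Wall sequence: LBRTLB

1. t=1/2 → L at (0,1/2); v=(2,-3)
2. t=1/6 → B at (1/3,0); v=(2,3)
3. t=11/6 → R at (4,11/2); v=(-2,3)
4. t=1/2 → T at (3,7); v=(-2,-3)
5. t=3/2 → L at (0,5/2); v=(2,-3)
6. t=5/6 → B at (5/3,0); v=(2,3)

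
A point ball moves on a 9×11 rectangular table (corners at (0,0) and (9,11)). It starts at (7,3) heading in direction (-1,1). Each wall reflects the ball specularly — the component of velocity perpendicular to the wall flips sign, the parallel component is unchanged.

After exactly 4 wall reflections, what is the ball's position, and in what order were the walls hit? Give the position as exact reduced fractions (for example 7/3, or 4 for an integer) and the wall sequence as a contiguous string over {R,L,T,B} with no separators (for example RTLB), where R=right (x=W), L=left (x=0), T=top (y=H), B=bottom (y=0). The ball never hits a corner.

1. t=7 → L at (0,10); v=(1,1)
2. t=1 → T at (1,11); v=(1,-1)
3. t=8 → R at (9,3); v=(-1,-1)
4. t=3 → B at (6,0); v=(-1,1)

Final position: (6,0)
Wall sequence: LTRB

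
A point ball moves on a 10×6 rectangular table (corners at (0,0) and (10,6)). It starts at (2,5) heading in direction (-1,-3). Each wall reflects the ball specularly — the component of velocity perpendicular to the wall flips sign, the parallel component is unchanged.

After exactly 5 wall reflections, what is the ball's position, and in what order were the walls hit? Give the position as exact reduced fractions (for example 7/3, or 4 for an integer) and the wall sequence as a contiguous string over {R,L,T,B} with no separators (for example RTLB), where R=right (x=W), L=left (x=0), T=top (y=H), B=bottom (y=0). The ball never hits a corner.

Final position: (17/3,6)
Wall sequence: BLTBT

1. t=5/3 → B at (1/3,0); v=(-1,3)
2. t=1/3 → L at (0,1); v=(1,3)
3. t=5/3 → T at (5/3,6); v=(1,-3)
4. t=2 → B at (11/3,0); v=(1,3)
5. t=2 → T at (17/3,6); v=(1,-3)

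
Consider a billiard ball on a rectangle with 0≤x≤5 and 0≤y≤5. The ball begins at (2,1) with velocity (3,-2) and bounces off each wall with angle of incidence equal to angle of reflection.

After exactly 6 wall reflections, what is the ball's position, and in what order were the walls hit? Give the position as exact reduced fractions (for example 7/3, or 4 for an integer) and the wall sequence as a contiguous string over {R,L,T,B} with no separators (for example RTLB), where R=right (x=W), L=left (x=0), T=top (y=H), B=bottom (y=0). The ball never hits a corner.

1. t=1/2 → B at (7/2,0); v=(3,2)
2. t=1/2 → R at (5,1); v=(-3,2)
3. t=5/3 → L at (0,13/3); v=(3,2)
4. t=1/3 → T at (1,5); v=(3,-2)
5. t=4/3 → R at (5,7/3); v=(-3,-2)
6. t=7/6 → B at (3/2,0); v=(-3,2)

Final position: (3/2,0)
Wall sequence: BRLTRB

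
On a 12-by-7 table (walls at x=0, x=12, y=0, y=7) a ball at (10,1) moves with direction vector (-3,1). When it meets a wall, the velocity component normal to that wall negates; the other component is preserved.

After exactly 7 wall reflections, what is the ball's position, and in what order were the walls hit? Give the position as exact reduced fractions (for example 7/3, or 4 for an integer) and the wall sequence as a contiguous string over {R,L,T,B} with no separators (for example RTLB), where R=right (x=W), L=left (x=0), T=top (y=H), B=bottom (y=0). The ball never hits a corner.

Final position: (0,19/3)
Wall sequence: LTRLBRL

1. t=10/3 → L at (0,13/3); v=(3,1)
2. t=8/3 → T at (8,7); v=(3,-1)
3. t=4/3 → R at (12,17/3); v=(-3,-1)
4. t=4 → L at (0,5/3); v=(3,-1)
5. t=5/3 → B at (5,0); v=(3,1)
6. t=7/3 → R at (12,7/3); v=(-3,1)
7. t=4 → L at (0,19/3); v=(3,1)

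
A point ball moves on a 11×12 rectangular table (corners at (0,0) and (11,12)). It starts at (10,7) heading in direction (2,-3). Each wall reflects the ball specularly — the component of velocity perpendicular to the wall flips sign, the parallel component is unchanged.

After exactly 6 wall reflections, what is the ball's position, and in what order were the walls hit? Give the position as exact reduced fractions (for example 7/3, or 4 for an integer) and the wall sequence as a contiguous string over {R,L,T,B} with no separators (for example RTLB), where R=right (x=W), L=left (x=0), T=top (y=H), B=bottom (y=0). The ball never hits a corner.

1. t=1/2 → R at (11,11/2); v=(-2,-3)
2. t=11/6 → B at (22/3,0); v=(-2,3)
3. t=11/3 → L at (0,11); v=(2,3)
4. t=1/3 → T at (2/3,12); v=(2,-3)
5. t=4 → B at (26/3,0); v=(2,3)
6. t=7/6 → R at (11,7/2); v=(-2,3)

Final position: (11,7/2)
Wall sequence: RBLTBR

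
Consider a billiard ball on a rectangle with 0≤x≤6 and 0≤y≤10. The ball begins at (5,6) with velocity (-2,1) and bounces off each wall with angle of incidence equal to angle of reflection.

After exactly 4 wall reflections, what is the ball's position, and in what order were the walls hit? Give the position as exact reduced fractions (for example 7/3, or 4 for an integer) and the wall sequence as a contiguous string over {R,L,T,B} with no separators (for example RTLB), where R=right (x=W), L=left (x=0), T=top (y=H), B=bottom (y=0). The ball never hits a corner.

Final position: (0,11/2)
Wall sequence: LTRL

1. t=5/2 → L at (0,17/2); v=(2,1)
2. t=3/2 → T at (3,10); v=(2,-1)
3. t=3/2 → R at (6,17/2); v=(-2,-1)
4. t=3 → L at (0,11/2); v=(2,-1)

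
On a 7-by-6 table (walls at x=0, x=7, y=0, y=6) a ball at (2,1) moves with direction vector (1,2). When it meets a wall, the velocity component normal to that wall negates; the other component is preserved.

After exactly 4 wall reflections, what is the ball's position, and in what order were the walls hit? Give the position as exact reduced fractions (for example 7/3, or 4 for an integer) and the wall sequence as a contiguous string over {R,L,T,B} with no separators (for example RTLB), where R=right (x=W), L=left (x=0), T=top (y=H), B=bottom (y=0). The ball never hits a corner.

1. t=5/2 → T at (9/2,6); v=(1,-2)
2. t=5/2 → R at (7,1); v=(-1,-2)
3. t=1/2 → B at (13/2,0); v=(-1,2)
4. t=3 → T at (7/2,6); v=(-1,-2)

Final position: (7/2,6)
Wall sequence: TRBT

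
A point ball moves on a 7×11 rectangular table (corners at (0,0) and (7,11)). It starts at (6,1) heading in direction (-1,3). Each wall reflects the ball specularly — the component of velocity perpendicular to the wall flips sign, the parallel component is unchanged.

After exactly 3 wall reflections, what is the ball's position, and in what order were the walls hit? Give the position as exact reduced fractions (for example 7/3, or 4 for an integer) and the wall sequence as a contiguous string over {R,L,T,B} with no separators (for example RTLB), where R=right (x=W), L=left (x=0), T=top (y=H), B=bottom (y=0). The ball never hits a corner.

1. t=10/3 → T at (8/3,11); v=(-1,-3)
2. t=8/3 → L at (0,3); v=(1,-3)
3. t=1 → B at (1,0); v=(1,3)

Final position: (1,0)
Wall sequence: TLB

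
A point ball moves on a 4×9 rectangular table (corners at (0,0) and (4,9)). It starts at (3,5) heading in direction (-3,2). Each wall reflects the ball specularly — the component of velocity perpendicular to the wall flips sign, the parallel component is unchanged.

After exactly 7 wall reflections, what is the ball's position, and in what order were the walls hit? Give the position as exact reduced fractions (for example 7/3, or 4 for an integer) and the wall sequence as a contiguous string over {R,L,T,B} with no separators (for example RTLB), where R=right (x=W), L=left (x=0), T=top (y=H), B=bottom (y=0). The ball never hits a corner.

1. t=1 → L at (0,7); v=(3,2)
2. t=1 → T at (3,9); v=(3,-2)
3. t=1/3 → R at (4,25/3); v=(-3,-2)
4. t=4/3 → L at (0,17/3); v=(3,-2)
5. t=4/3 → R at (4,3); v=(-3,-2)
6. t=4/3 → L at (0,1/3); v=(3,-2)
7. t=1/6 → B at (1/2,0); v=(3,2)

Final position: (1/2,0)
Wall sequence: LTRLRLB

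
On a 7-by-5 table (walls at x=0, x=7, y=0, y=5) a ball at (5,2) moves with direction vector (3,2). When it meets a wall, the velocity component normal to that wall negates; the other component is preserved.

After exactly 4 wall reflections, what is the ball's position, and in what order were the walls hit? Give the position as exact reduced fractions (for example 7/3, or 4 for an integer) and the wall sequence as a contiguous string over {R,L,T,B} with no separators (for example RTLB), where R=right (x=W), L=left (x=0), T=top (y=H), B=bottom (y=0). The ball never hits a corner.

Final position: (3,0)
Wall sequence: RTLB

1. t=2/3 → R at (7,10/3); v=(-3,2)
2. t=5/6 → T at (9/2,5); v=(-3,-2)
3. t=3/2 → L at (0,2); v=(3,-2)
4. t=1 → B at (3,0); v=(3,2)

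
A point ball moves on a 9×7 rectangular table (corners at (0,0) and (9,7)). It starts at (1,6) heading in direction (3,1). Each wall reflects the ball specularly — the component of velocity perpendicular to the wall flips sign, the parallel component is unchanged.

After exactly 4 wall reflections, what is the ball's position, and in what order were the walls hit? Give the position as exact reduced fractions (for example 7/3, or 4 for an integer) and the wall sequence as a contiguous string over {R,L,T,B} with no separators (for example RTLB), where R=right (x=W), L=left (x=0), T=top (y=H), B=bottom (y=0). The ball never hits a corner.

1. t=1 → T at (4,7); v=(3,-1)
2. t=5/3 → R at (9,16/3); v=(-3,-1)
3. t=3 → L at (0,7/3); v=(3,-1)
4. t=7/3 → B at (7,0); v=(3,1)

Final position: (7,0)
Wall sequence: TRLB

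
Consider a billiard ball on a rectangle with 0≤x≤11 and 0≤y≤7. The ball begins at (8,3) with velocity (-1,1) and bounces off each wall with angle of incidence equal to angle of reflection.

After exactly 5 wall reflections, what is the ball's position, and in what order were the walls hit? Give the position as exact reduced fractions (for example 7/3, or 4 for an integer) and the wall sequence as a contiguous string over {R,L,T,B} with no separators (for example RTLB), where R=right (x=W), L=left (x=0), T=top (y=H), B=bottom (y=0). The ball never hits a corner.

1. t=4 → T at (4,7); v=(-1,-1)
2. t=4 → L at (0,3); v=(1,-1)
3. t=3 → B at (3,0); v=(1,1)
4. t=7 → T at (10,7); v=(1,-1)
5. t=1 → R at (11,6); v=(-1,-1)

Final position: (11,6)
Wall sequence: TLBTR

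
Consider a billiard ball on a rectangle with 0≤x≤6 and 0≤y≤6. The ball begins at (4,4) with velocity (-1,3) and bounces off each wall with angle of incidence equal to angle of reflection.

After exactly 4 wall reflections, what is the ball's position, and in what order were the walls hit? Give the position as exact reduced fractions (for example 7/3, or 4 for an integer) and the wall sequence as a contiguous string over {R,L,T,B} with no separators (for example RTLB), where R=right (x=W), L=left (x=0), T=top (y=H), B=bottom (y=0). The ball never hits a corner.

Final position: (2/3,6)
Wall sequence: TBLT

1. t=2/3 → T at (10/3,6); v=(-1,-3)
2. t=2 → B at (4/3,0); v=(-1,3)
3. t=4/3 → L at (0,4); v=(1,3)
4. t=2/3 → T at (2/3,6); v=(1,-3)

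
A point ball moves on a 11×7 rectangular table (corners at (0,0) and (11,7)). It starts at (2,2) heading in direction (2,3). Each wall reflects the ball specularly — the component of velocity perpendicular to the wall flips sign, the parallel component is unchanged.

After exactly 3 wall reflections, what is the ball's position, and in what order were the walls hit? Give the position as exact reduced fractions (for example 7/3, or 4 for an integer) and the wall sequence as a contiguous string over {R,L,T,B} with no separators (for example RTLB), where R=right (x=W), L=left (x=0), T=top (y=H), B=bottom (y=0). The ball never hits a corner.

Final position: (11,3/2)
Wall sequence: TBR

1. t=5/3 → T at (16/3,7); v=(2,-3)
2. t=7/3 → B at (10,0); v=(2,3)
3. t=1/2 → R at (11,3/2); v=(-2,3)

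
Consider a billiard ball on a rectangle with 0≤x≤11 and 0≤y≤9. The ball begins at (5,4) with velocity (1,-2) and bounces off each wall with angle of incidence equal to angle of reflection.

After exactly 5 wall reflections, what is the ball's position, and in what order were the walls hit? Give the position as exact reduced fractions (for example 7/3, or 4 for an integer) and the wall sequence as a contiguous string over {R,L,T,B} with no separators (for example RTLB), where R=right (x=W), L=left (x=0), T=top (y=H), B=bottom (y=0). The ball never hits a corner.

Final position: (3/2,9)
Wall sequence: BRTBT

1. t=2 → B at (7,0); v=(1,2)
2. t=4 → R at (11,8); v=(-1,2)
3. t=1/2 → T at (21/2,9); v=(-1,-2)
4. t=9/2 → B at (6,0); v=(-1,2)
5. t=9/2 → T at (3/2,9); v=(-1,-2)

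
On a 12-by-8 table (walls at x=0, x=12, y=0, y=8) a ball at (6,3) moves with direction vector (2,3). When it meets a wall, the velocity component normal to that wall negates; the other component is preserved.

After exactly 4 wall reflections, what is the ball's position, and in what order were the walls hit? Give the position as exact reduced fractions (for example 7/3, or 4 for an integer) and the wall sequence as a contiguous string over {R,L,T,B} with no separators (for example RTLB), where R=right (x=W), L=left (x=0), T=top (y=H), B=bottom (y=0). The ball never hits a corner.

1. t=5/3 → T at (28/3,8); v=(2,-3)
2. t=4/3 → R at (12,4); v=(-2,-3)
3. t=4/3 → B at (28/3,0); v=(-2,3)
4. t=8/3 → T at (4,8); v=(-2,-3)

Final position: (4,8)
Wall sequence: TRBT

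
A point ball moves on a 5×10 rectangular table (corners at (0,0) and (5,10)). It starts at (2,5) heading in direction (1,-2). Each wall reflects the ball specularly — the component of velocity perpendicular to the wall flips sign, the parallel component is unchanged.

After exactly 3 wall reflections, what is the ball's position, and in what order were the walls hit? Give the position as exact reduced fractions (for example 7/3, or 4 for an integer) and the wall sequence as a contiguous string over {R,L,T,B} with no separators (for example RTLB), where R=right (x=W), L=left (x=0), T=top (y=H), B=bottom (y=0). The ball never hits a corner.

1. t=5/2 → B at (9/2,0); v=(1,2)
2. t=1/2 → R at (5,1); v=(-1,2)
3. t=9/2 → T at (1/2,10); v=(-1,-2)

Final position: (1/2,10)
Wall sequence: BRT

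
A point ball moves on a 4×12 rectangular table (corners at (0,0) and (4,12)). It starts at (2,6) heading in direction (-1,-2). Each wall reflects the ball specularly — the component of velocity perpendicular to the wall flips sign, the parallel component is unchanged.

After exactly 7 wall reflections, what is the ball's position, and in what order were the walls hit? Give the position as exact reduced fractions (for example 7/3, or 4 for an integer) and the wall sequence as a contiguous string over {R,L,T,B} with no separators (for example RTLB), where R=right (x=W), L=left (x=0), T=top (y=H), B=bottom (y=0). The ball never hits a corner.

1. t=2 → L at (0,2); v=(1,-2)
2. t=1 → B at (1,0); v=(1,2)
3. t=3 → R at (4,6); v=(-1,2)
4. t=3 → T at (1,12); v=(-1,-2)
5. t=1 → L at (0,10); v=(1,-2)
6. t=4 → R at (4,2); v=(-1,-2)
7. t=1 → B at (3,0); v=(-1,2)

Final position: (3,0)
Wall sequence: LBRTLRB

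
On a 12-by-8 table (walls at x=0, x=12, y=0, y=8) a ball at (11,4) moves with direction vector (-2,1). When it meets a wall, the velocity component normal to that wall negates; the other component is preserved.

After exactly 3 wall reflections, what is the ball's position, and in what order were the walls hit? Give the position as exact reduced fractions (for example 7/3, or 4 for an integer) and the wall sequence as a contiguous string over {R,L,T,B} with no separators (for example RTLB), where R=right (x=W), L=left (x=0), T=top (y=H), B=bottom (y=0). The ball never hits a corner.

Final position: (12,1/2)
Wall sequence: TLR

1. t=4 → T at (3,8); v=(-2,-1)
2. t=3/2 → L at (0,13/2); v=(2,-1)
3. t=6 → R at (12,1/2); v=(-2,-1)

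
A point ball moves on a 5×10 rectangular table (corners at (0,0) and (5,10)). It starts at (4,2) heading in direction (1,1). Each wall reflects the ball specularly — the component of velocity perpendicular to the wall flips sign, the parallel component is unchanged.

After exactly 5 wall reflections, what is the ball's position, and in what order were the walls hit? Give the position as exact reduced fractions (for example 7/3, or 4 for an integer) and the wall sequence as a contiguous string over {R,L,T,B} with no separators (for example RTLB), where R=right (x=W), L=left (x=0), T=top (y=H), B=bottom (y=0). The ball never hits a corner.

Final position: (0,2)
Wall sequence: RLTRL

1. t=1 → R at (5,3); v=(-1,1)
2. t=5 → L at (0,8); v=(1,1)
3. t=2 → T at (2,10); v=(1,-1)
4. t=3 → R at (5,7); v=(-1,-1)
5. t=5 → L at (0,2); v=(1,-1)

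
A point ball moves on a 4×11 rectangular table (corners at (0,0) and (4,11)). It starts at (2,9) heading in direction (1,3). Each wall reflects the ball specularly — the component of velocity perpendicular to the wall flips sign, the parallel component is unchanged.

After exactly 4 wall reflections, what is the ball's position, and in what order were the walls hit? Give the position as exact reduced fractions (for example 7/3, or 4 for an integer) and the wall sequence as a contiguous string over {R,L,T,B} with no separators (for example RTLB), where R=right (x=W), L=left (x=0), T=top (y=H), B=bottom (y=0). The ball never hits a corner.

Final position: (0,5)
Wall sequence: TRBL

1. t=2/3 → T at (8/3,11); v=(1,-3)
2. t=4/3 → R at (4,7); v=(-1,-3)
3. t=7/3 → B at (5/3,0); v=(-1,3)
4. t=5/3 → L at (0,5); v=(1,3)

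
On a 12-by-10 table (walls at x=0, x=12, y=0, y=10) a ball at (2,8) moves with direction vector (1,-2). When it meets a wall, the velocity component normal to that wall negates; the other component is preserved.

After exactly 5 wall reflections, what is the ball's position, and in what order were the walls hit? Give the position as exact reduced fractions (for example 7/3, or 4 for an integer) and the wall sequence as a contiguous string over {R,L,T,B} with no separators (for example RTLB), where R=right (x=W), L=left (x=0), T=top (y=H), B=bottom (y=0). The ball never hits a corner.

Final position: (3,10)
Wall sequence: BTRBT

1. t=4 → B at (6,0); v=(1,2)
2. t=5 → T at (11,10); v=(1,-2)
3. t=1 → R at (12,8); v=(-1,-2)
4. t=4 → B at (8,0); v=(-1,2)
5. t=5 → T at (3,10); v=(-1,-2)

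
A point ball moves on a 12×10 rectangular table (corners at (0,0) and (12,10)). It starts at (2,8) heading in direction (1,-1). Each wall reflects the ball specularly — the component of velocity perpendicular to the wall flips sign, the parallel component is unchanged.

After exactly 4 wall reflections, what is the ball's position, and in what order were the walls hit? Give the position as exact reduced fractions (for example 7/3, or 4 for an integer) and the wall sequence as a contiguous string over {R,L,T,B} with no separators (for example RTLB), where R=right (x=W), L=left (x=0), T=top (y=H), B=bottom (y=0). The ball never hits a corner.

Final position: (0,6)
Wall sequence: BRTL

1. t=8 → B at (10,0); v=(1,1)
2. t=2 → R at (12,2); v=(-1,1)
3. t=8 → T at (4,10); v=(-1,-1)
4. t=4 → L at (0,6); v=(1,-1)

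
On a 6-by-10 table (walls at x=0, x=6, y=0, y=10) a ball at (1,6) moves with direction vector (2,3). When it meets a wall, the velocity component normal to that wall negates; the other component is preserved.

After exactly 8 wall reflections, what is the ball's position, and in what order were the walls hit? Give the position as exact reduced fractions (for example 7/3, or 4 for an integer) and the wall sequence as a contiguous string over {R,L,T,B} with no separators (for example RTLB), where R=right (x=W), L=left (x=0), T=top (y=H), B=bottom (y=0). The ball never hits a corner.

Final position: (0,1/2)
Wall sequence: TRBLTRBL

1. t=4/3 → T at (11/3,10); v=(2,-3)
2. t=7/6 → R at (6,13/2); v=(-2,-3)
3. t=13/6 → B at (5/3,0); v=(-2,3)
4. t=5/6 → L at (0,5/2); v=(2,3)
5. t=5/2 → T at (5,10); v=(2,-3)
6. t=1/2 → R at (6,17/2); v=(-2,-3)
7. t=17/6 → B at (1/3,0); v=(-2,3)
8. t=1/6 → L at (0,1/2); v=(2,3)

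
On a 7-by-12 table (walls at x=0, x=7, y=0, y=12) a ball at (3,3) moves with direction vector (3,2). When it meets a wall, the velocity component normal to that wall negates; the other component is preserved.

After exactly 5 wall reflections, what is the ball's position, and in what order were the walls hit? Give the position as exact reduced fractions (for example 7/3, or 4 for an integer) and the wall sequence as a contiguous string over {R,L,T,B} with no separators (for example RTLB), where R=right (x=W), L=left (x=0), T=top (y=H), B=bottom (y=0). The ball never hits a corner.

1. t=4/3 → R at (7,17/3); v=(-3,2)
2. t=7/3 → L at (0,31/3); v=(3,2)
3. t=5/6 → T at (5/2,12); v=(3,-2)
4. t=3/2 → R at (7,9); v=(-3,-2)
5. t=7/3 → L at (0,13/3); v=(3,-2)

Final position: (0,13/3)
Wall sequence: RLTRL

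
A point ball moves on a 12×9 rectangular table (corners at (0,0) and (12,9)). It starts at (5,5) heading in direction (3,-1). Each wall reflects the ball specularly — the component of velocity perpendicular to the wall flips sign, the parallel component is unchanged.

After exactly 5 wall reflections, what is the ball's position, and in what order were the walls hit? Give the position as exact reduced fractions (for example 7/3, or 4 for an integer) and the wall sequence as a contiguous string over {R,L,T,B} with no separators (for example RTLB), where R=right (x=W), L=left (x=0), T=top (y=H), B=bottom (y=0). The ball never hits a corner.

1. t=7/3 → R at (12,8/3); v=(-3,-1)
2. t=8/3 → B at (4,0); v=(-3,1)
3. t=4/3 → L at (0,4/3); v=(3,1)
4. t=4 → R at (12,16/3); v=(-3,1)
5. t=11/3 → T at (1,9); v=(-3,-1)

Final position: (1,9)
Wall sequence: RBLRT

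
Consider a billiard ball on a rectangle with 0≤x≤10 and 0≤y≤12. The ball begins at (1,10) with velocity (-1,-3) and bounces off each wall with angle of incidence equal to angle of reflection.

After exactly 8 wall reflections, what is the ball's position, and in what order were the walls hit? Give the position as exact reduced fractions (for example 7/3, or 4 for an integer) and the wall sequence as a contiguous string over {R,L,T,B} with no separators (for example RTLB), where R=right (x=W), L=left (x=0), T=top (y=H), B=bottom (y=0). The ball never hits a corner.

Final position: (0,5)
Wall sequence: LBTRBTBL

1. t=1 → L at (0,7); v=(1,-3)
2. t=7/3 → B at (7/3,0); v=(1,3)
3. t=4 → T at (19/3,12); v=(1,-3)
4. t=11/3 → R at (10,1); v=(-1,-3)
5. t=1/3 → B at (29/3,0); v=(-1,3)
6. t=4 → T at (17/3,12); v=(-1,-3)
7. t=4 → B at (5/3,0); v=(-1,3)
8. t=5/3 → L at (0,5); v=(1,3)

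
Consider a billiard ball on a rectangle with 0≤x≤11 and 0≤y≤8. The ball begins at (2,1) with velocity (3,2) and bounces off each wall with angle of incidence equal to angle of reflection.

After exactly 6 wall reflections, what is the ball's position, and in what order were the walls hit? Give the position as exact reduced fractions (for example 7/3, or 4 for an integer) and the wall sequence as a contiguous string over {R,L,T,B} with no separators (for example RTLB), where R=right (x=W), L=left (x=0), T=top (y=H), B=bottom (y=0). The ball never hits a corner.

1. t=3 → R at (11,7); v=(-3,2)
2. t=1/2 → T at (19/2,8); v=(-3,-2)
3. t=19/6 → L at (0,5/3); v=(3,-2)
4. t=5/6 → B at (5/2,0); v=(3,2)
5. t=17/6 → R at (11,17/3); v=(-3,2)
6. t=7/6 → T at (15/2,8); v=(-3,-2)

Final position: (15/2,8)
Wall sequence: RTLBRT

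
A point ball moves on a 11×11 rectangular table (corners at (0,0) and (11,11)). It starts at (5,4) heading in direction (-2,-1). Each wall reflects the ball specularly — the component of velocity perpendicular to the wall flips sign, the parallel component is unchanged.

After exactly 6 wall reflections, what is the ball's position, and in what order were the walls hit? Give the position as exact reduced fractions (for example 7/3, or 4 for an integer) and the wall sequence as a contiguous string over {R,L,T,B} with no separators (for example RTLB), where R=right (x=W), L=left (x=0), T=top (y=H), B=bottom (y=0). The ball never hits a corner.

Final position: (11,7)
Wall sequence: LBRLTR

1. t=5/2 → L at (0,3/2); v=(2,-1)
2. t=3/2 → B at (3,0); v=(2,1)
3. t=4 → R at (11,4); v=(-2,1)
4. t=11/2 → L at (0,19/2); v=(2,1)
5. t=3/2 → T at (3,11); v=(2,-1)
6. t=4 → R at (11,7); v=(-2,-1)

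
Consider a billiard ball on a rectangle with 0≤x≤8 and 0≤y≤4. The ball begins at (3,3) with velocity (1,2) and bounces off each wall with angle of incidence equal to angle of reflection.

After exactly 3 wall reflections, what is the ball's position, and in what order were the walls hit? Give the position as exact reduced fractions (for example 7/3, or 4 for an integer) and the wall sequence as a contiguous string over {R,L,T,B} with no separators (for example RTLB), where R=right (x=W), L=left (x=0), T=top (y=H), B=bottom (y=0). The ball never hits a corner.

Final position: (15/2,4)
Wall sequence: TBT

1. t=1/2 → T at (7/2,4); v=(1,-2)
2. t=2 → B at (11/2,0); v=(1,2)
3. t=2 → T at (15/2,4); v=(1,-2)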